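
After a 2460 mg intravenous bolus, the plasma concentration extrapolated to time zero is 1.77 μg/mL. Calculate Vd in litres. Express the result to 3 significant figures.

Immediately after an IV bolus, C₀ = Dose / Vd, so Vd = Dose / C₀.
Vd = 2460 / 1.77 = 1390 L

1390 L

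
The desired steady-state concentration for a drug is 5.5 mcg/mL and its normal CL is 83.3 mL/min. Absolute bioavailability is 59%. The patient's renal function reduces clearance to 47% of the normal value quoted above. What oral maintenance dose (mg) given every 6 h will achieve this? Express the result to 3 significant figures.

Convert clearance: 83.3 mL/min × 60 min/h ÷ 1000 mL/L = 4.998 L/h
Patient clearance = 0.47 × 4.998 = 2.349 L/h
D = CL × Css × τ / F = 2.349 × 5.5 × 6 / 0.59 = 131.4 mg

131 mg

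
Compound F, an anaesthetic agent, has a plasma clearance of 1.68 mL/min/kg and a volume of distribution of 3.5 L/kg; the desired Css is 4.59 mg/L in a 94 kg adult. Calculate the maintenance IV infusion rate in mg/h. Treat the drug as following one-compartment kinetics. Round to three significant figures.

43.5 mg/h

CL = 1.68 mL/min/kg × 94 kg = 157.9 mL/min = 157.9 × 60/1000 = 9.474 L/h
R₀ = 9.474 × 4.59 = 43.49 mg/h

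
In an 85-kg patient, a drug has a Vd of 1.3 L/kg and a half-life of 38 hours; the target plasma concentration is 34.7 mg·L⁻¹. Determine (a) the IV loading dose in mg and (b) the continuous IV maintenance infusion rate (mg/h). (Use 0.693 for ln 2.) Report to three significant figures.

Total Vd = 1.3 × 85 = 110.5 L
LD = Vd × C = 110.5 × 34.7 = 3834 mg
CL = 0.693 × Vd / t½ = 0.693 × 110.5 / 38 = 2.015 L/h
Infusion rate = CL × Css = 2.015 × 34.7 = 69.92 mg/h

(a) 3830 mg; (b) 69.9 mg/h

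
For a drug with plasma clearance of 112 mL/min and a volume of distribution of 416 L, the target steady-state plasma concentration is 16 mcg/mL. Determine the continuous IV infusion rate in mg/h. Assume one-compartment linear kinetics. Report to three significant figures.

Convert clearance: 112 mL/min × 60 min/h ÷ 1000 mL/L = 6.720 L/h
At steady state, infusion rate equals elimination rate: rate in = CL × Css.
Infusion rate = CL · Css = 6.720 L/h × 16 mg/L = 107.5 mg/h

108 mg/h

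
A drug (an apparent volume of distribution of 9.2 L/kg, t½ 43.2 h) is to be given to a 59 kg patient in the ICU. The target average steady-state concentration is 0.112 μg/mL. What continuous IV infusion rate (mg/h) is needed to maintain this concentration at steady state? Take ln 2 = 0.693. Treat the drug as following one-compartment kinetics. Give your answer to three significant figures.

Vd = 9.2 L/kg × 59 kg = 542.8 L
CL = 0.693 × Vd / t½ = 0.693 × 542.8 / 43.2 = 8.707 L/h
Infusion rate = CL × Css = 8.707 × 0.112 = 0.9752 mg/h

0.975 mg/h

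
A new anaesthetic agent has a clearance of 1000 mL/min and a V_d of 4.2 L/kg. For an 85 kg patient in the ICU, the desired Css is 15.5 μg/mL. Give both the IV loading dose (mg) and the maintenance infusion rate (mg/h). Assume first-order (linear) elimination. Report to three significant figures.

(a) 5530 mg; (b) 930 mg/h

Vd = 4.2 L/kg × 85 kg = 357.0 L
Loading dose = Vd × C = 357.0 × 15.5 = 5534 mg
Convert clearance: 1000 mL/min × 60 min/h ÷ 1000 mL/L = 60.00 L/h
Maintenance: replace elimination → rate = CL × Css = 60.00 × 15.5 = 930.0 mg/h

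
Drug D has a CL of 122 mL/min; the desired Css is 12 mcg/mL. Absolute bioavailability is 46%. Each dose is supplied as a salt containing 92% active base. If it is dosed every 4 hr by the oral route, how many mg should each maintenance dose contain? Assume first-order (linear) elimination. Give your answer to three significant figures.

CL = 122 mL/min = 122 × 0.06 = 7.320 L/h
At steady state, dose per interval replaces the amount cleared in that interval: F·S·D/τ = CL·Css.
D = CL × Css × τ / F / S = 7.320 × 12 × 4 / 0.46 / 0.92 = 830.2 mg

830 mg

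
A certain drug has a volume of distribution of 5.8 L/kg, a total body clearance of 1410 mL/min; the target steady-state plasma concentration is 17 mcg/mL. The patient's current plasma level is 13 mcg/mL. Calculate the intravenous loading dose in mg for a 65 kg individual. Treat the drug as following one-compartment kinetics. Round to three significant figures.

1510 mg

Total Vd = 5.8 × 65 = 377.0 L
Concentration deficit ΔC = 17 − 13 = 4.000 mg/L
LD = Vd × ΔC = 377.0 × 4.000 = 1508 mg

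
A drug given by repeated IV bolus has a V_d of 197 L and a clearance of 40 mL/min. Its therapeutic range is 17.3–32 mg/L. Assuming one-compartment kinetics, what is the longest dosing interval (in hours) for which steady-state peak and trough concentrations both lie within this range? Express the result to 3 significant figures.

CL = 40 mL/min × 60/1000 = 2.400 L/h
k = CL / Vd = 2.400 / 197.0 = 0.01218 h⁻¹
Between IV bolus doses, concentration decays as C = C₀·e^(−kτ), so C_peak/C_trough = e^(kτ).
τ_max = ln(C_peak/C_trough) / k = ln(32/17.3) / 0.01218 = 0.6150 / 0.01218 = 50.49 h

50.5 h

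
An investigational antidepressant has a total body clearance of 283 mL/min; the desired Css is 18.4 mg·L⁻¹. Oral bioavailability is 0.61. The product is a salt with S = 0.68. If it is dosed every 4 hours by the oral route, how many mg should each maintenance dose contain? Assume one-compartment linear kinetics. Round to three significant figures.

Convert clearance: 283 mL/min × 60 min/h ÷ 1000 mL/L = 16.98 L/h
At steady state, dose per interval replaces the amount cleared in that interval: F·S·D/τ = CL·Css.
D = CL × Css × τ / F / S = 16.98 × 18.4 × 4 / 0.61 / 0.68 = 3013 mg

3010 mg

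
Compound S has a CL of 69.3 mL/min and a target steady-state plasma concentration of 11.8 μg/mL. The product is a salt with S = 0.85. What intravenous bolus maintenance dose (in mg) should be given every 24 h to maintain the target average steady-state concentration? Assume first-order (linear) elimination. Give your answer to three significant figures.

Convert clearance: 69.3 mL/min × 60 min/h ÷ 1000 mL/L = 4.158 L/h
At steady state, dose per interval replaces the amount cleared in that interval: S·D/τ = CL·Css.
D = CL × Css × τ / S = 4.158 × 11.8 × 24 / 0.85 = 1385 mg

1390 mg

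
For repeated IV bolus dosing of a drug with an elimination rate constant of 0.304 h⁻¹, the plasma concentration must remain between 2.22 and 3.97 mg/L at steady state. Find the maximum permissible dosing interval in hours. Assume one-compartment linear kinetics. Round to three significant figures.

Between IV bolus doses, concentration decays as C = C₀·e^(−kτ), so C_peak/C_trough = e^(kτ).
τ_max = ln(C_peak/C_trough) / k = ln(3.97/2.22) / 0.3040 = 0.5813 / 0.3040 = 1.912 h

1.91 h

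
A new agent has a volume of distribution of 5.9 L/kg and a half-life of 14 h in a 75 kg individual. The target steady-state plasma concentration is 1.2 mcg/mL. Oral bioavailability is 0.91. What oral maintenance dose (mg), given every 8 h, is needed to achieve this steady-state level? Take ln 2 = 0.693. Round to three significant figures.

231 mg

Vd(total) = 75 kg × 5.9 L/kg = 442.5 L
k = 0.693/14 = 0.04950 h⁻¹, so CL = k·Vd = 0.04950 × 442.5 = 21.90 L/h
D = CL × Css × τ / F = 21.90 × 1.2 × 8 / 0.91 = 231.0 mg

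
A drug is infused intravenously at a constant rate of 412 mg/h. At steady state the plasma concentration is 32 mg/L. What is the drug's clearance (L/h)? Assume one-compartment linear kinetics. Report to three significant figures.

12.9 L/h

At steady state, infusion rate = CL × Css, so CL = rate / Css.
CL = 412 / 32 = 12.88 L/h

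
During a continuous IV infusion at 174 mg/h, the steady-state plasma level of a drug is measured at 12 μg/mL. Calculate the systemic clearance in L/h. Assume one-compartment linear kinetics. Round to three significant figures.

At steady state, infusion rate = CL × Css, so CL = rate / Css.
CL = 174 / 12 = 14.50 L/h

14.5 L/h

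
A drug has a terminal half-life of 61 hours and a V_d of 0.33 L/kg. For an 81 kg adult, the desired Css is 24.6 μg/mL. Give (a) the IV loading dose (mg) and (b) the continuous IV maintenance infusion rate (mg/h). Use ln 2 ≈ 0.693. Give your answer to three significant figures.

(a) 658 mg; (b) 7.47 mg/h

Vd(total) = 81 kg × 0.33 L/kg = 26.73 L
LD = Vd × C = 26.73 × 24.6 = 657.6 mg
CL = 0.693 × Vd / t½ = 0.693 × 26.73 / 61 = 0.3037 L/h
Infusion rate = CL × Css = 0.3037 × 24.6 = 7.471 mg/h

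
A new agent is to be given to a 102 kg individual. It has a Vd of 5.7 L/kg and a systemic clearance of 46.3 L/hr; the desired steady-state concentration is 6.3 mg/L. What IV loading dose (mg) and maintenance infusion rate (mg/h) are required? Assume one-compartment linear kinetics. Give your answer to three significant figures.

Vd(total) = 102 kg × 5.7 L/kg = 581.4 L
Loading dose = Vd × C = 581.4 × 6.3 = 3663 mg
Maintenance infusion rate = CL × Css = 46.30 × 6.3 = 291.7 mg/h

(a) 3660 mg; (b) 292 mg/h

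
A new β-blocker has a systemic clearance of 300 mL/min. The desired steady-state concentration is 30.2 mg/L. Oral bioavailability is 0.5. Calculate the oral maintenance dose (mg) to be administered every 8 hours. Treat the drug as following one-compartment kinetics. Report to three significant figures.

8700 mg

CL = 300 mL/min × 60/1000 = 18.00 L/h
D = CL × Css × τ / F = 18.00 × 30.2 × 8 / 0.5 = 8698 mg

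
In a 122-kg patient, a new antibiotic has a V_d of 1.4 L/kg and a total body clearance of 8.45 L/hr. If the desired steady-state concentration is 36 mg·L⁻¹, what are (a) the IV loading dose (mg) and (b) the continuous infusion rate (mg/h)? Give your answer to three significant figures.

(a) 6150 mg; (b) 304 mg/h

Vd(total) = 122 kg × 1.4 L/kg = 170.8 L
LD = Vd · C_target = 170.8 × 36 = 6149 mg
Maintenance infusion rate = CL × Css = 8.450 × 36 = 304.2 mg/h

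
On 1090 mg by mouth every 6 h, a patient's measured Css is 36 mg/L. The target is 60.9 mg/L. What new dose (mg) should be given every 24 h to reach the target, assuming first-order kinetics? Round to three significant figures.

7380 mg

For first-order elimination, Css ∝ F·D/(CL·τ); F and CL are unchanged, so Css ∝ D/τ.
D₂ = D₁ × (Css,target / Css,current) × (τ₂/τ₁) = 1090 × (60.9/36) × (24/6) = 7376 mg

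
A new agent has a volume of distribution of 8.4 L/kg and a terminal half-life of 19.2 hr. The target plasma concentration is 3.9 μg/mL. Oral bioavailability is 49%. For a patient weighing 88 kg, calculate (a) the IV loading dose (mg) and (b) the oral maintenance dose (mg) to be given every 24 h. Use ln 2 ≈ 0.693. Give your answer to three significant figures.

(a) 2880 mg; (b) 5100 mg

Vd = 8.4 L/kg × 88 kg = 739.2 L
LD = Vd × C = 739.2 × 3.9 = 2883 mg
CL = 0.693 × Vd / t½ = 0.693 × 739.2 / 19.2 = 26.68 L/h
D = CL × Css × τ / F = 26.68 × 3.9 × 24 / 0.49 = 5096 mg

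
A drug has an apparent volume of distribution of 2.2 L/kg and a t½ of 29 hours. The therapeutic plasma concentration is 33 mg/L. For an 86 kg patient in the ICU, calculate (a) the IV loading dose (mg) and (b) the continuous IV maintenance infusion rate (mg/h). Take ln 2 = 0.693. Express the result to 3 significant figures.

Vd(total) = 86 kg × 2.2 L/kg = 189.2 L
LD = Vd × C = 189.2 × 33 = 6244 mg
CL = 0.693 × Vd / t½ = 0.693 × 189.2 / 29 = 4.521 L/h
Infusion rate = CL × Css = 4.521 × 33 = 149.2 mg/h

(a) 6240 mg; (b) 149 mg/h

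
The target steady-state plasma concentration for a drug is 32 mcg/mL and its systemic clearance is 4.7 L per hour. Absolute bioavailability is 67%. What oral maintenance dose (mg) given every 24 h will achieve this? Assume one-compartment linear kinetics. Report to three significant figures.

5390 mg

D = CL × Css × τ / F = 4.700 × 32 × 24 / 0.67 = 5387 mg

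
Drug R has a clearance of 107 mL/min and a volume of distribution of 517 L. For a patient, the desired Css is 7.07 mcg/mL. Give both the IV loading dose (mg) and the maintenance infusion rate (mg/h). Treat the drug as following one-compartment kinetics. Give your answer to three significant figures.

(a) 3660 mg; (b) 45.4 mg/h

Loading: fill Vd to C_target → 517.0 L × 7.07 mg/L = 3655 mg
CL = 107 mL/min × 60/1000 = 6.420 L/h
Maintenance: replace elimination → rate = CL × Css = 6.420 × 7.07 = 45.39 mg/h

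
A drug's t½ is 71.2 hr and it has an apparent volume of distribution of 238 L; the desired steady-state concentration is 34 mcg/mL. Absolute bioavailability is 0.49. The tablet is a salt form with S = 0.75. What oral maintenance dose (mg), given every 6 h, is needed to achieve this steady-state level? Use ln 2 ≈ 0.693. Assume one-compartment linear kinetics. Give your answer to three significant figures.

1290 mg

k = 0.693/71.2 = 0.009733 h⁻¹, so CL = k·Vd = 0.009733 × 238.0 = 2.316 L/h
D = CL × Css × τ / F / S = 2.316 × 34 × 6 / 0.49 / 0.75 = 1286 mg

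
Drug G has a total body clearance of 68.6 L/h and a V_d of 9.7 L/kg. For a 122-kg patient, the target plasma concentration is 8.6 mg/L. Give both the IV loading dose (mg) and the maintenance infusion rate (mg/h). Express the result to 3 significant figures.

Total Vd = 9.7 × 122 = 1183 L
LD = Vd · C_target = 1183 × 8.6 = 10170 mg
Infusion rate = 68.60 L/h × 8.6 mg/L = 590.0 mg/h

(a) 10200 mg; (b) 590 mg/h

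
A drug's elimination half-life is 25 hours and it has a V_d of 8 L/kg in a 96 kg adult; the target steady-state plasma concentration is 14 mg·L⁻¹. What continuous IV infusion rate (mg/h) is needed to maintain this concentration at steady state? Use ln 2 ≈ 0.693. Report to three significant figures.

Vd(total) = 96 kg × 8 L/kg = 768.0 L
CL = ln 2 · Vd / t½ = 0.693 × 768.0 / 25 = 21.29 L/h
Infusion rate = CL × Css = 21.29 × 14 = 298.1 mg/h

298 mg/h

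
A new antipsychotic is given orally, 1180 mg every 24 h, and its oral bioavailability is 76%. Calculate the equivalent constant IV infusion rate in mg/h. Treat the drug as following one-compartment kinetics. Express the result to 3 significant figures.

37.4 mg/h

Equivalent systemic input: infusion rate = F·D/τ.
Rate = 0.76 × 1180 / 24 = 37.37 mg/h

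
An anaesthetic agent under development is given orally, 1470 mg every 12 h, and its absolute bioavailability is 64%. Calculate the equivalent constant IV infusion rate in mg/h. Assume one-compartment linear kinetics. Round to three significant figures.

Equivalent systemic input: infusion rate = F·D/τ.
Rate = 0.64 × 1470 / 12 = 78.40 mg/h

78.4 mg/h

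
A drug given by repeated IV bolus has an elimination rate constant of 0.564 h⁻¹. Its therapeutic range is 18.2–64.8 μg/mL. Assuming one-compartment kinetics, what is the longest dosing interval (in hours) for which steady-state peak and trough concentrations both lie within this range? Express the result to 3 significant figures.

2.25 h

Between IV bolus doses, concentration decays as C = C₀·e^(−kτ), so C_peak/C_trough = e^(kτ).
τ_max = ln(C_peak/C_trough) / k = ln(64.8/18.2) / 0.5640 = 1.270 / 0.5640 = 2.252 h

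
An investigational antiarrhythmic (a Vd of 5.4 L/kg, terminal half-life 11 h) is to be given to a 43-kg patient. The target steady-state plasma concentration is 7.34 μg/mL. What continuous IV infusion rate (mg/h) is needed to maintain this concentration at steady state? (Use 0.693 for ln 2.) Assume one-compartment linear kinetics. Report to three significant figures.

107 mg/h

Vd(total) = 43 kg × 5.4 L/kg = 232.2 L
CL = 0.693 × Vd / t½ = 0.693 × 232.2 / 11 = 14.63 L/h
Infusion rate = CL × Css = 14.63 × 7.34 = 107.4 mg/h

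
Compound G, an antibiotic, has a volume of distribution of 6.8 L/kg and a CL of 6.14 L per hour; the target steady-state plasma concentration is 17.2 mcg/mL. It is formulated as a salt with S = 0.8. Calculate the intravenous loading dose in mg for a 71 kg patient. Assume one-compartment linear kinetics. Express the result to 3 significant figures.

10400 mg

Vd(total) = 71 kg × 6.8 L/kg = 482.8 L
Loading dose depends on Vd (not clearance): it fills the distribution volume.
LD = Vd × C / S = 482.8 × 17.20 / 0.8 = 10380 mg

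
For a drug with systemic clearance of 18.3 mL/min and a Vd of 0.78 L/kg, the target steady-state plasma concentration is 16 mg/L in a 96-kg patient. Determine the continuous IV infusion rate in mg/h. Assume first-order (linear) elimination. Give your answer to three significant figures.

17.6 mg/h

Convert clearance: 18.3 mL/min × 60 min/h ÷ 1000 mL/L = 1.098 L/h
Maintenance depends on clearance, not Vd — rate in must match rate out.
Infusion rate = CL · Css = 1.098 L/h × 16 mg/L = 17.57 mg/h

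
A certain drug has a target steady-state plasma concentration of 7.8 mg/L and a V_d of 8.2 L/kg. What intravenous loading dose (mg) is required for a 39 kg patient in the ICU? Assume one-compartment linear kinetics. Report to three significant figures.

2490 mg

Vd(total) = 39 kg × 8.2 L/kg = 319.8 L
The loading dose fills Vd to the target concentration.
LD = Vd × C = 319.8 × 7.800 = 2494 mg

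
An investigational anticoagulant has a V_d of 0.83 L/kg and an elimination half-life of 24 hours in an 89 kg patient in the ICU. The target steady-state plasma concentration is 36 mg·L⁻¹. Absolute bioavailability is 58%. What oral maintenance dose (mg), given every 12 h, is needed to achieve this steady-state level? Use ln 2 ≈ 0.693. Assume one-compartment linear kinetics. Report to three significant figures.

Vd = 0.83 L/kg × 89 kg = 73.87 L
CL = ln 2 · Vd / t½ = 0.693 × 73.87 / 24 = 2.133 L/h
D = CL × Css × τ / F = 2.133 × 36 × 12 / 0.58 = 1589 mg

1590 mg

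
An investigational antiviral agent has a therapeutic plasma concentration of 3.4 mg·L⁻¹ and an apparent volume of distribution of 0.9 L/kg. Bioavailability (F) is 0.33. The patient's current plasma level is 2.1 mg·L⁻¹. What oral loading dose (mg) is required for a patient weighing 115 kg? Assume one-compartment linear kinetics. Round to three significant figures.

408 mg

Total Vd = 0.9 × 115 = 103.5 L
The loading dose fills Vd to the target concentration.
Concentration deficit ΔC = 3.4 − 2.1 = 1.300 mg/L
LD = Vd × ΔC / F = 103.5 × 1.300 / 0.33 = 407.7 mg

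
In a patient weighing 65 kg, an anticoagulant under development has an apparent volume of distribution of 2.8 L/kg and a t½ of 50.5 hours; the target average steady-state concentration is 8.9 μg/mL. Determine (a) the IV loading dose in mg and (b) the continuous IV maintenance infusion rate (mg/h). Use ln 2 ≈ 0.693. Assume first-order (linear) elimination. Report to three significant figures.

Vd(total) = 65 kg × 2.8 L/kg = 182.0 L
LD = Vd × C = 182.0 × 8.9 = 1620 mg
CL = 0.693 × Vd / t½ = 0.693 × 182.0 / 50.5 = 2.498 L/h
Infusion rate = CL × Css = 2.498 × 8.9 = 22.23 mg/h

(a) 1620 mg; (b) 22.2 mg/h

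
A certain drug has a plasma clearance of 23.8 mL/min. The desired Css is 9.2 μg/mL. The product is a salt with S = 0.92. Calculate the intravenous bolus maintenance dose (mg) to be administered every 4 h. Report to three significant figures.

57.1 mg

CL = 23.8 mL/min = 23.8 × 0.06 = 1.428 L/h
At steady state, dose per interval replaces the amount cleared in that interval: S·D/τ = CL·Css.
D = CL × Css × τ / S = 1.428 × 9.2 × 4 / 0.92 = 57.12 mg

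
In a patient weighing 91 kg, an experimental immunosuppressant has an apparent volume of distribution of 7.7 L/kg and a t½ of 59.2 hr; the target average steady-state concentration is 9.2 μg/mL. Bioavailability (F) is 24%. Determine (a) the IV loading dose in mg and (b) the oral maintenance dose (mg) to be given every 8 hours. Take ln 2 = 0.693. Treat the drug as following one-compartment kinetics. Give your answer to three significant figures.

Total Vd = 7.7 × 91 = 700.7 L
LD = Vd × C = 700.7 × 9.2 = 6446 mg
CL = 0.693 × Vd / t½ = 0.693 × 700.7 / 59.2 = 8.202 L/h
D = CL × Css × τ / F = 8.202 × 9.2 × 8 / 0.24 = 2515 mg

(a) 6450 mg; (b) 2520 mg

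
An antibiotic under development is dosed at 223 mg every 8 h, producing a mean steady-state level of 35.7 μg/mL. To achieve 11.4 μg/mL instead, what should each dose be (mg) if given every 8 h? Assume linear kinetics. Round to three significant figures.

With linear kinetics, Css is proportional to dose rate (D/τ) at fixed clearance.
D₂ = D₁ × (Css,target / Css,current) = 223 × 11.4/35.7 = 71.21 mg

71.2 mg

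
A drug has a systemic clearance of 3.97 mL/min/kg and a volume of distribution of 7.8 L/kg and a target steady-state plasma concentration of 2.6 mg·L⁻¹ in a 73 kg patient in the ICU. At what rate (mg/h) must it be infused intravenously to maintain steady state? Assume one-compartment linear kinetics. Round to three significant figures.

45.2 mg/h

CL = 3.97 mL/min/kg × 73 kg = 289.8 mL/min = 289.8 × 60/1000 = 17.39 L/h
R₀ = 17.39 × 2.6 = 45.21 mg/h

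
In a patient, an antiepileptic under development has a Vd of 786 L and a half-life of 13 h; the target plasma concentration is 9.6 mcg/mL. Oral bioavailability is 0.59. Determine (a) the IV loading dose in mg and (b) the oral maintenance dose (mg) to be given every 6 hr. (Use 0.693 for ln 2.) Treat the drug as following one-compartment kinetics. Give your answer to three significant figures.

LD = Vd × C = 786.0 × 9.6 = 7546 mg
CL = 0.693 × Vd / t½ = 0.693 × 786.0 / 13 = 41.90 L/h
D = CL × Css × τ / F = 41.90 × 9.6 × 6 / 0.59 = 4091 mg

(a) 7550 mg; (b) 4090 mg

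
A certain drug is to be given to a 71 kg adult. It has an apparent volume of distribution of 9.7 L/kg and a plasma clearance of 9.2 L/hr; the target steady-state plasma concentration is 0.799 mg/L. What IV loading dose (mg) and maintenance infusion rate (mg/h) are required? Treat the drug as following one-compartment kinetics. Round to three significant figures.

(a) 550 mg; (b) 7.35 mg/h

Total Vd = 9.7 × 71 = 688.7 L
Loading: fill Vd to C_target → 688.7 L × 0.799 mg/L = 550.3 mg
Maintenance: replace elimination → rate = CL × Css = 9.200 × 0.799 = 7.351 mg/h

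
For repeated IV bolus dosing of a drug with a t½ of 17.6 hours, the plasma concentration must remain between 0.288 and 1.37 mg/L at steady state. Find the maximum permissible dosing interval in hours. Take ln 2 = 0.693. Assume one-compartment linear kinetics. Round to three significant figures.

k = 0.693 / t½ = 0.693 / 17.6 = 0.03938 h⁻¹
Between IV bolus doses, concentration decays as C = C₀·e^(−kτ), so C_peak/C_trough = e^(kτ).
τ_max = ln(C_peak/C_trough) / k = ln(1.37/0.288) / 0.03938 = 1.560 / 0.03938 = 39.61 h

39.6 h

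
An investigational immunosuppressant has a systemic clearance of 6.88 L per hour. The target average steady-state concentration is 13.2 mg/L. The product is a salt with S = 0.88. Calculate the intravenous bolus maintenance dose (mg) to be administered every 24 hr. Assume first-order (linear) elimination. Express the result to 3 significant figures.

2480 mg

D = CL × Css × τ / S = 6.880 × 13.2 × 24 / 0.88 = 2477 mg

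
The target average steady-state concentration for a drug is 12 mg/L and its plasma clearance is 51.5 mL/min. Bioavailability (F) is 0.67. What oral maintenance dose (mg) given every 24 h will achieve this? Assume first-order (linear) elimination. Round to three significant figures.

1330 mg

Convert clearance: 51.5 mL/min × 60 min/h ÷ 1000 mL/L = 3.090 L/h
D = CL × Css × τ / F = 3.090 × 12 × 24 / 0.67 = 1328 mg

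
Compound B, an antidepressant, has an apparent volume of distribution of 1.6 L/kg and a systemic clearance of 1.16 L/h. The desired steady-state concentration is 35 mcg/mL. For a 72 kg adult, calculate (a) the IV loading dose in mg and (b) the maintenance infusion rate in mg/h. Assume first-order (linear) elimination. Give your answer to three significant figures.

(a) 4030 mg; (b) 40.6 mg/h

Vd(total) = 72 kg × 1.6 L/kg = 115.2 L
Loading: fill Vd to C_target → 115.2 L × 35 mg/L = 4032 mg
Infusion rate = 1.160 L/h × 35 mg/L = 40.60 mg/h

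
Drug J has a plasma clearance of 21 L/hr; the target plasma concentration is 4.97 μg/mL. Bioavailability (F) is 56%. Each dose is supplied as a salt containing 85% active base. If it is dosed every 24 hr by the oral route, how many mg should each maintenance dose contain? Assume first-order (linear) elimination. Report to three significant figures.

At steady state, dose per interval replaces the amount cleared in that interval: F·S·D/τ = CL·Css.
D = CL × Css × τ / F / S = 21.00 × 4.97 × 24 / 0.56 / 0.85 = 5262 mg

5260 mg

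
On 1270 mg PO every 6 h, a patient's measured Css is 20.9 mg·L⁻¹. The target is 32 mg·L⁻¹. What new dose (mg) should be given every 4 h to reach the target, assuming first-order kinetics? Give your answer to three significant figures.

With linear kinetics, Css is proportional to dose rate (D/τ) at fixed clearance.
D₂ = D₁ × (Css,target / Css,current) × (τ₂/τ₁) = 1270 × (32/20.9) × (4/6) = 1296 mg

1300 mg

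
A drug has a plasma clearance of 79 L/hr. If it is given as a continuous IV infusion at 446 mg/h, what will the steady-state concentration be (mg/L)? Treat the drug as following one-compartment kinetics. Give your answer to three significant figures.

5.65 mg/L

Css = rate / CL = 446 / 79.00 = 5.646 mg/L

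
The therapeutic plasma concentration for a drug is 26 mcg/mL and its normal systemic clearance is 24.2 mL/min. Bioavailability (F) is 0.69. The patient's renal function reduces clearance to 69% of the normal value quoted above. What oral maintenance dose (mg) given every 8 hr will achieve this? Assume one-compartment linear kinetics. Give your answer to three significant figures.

CL = 24.2 mL/min = 24.2 × 0.06 = 1.452 L/h
Patient clearance = 0.69 × 1.452 = 1.002 L/h
D = CL × Css × τ / F = 1.002 × 26 × 8 / 0.69 = 302.1 mg

302 mg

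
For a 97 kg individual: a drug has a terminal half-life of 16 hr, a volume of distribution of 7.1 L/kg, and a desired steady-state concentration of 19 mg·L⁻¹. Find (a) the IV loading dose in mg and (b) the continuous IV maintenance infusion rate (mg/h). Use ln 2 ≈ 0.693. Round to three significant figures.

(a) 13100 mg; (b) 567 mg/h

Vd = 7.1 L/kg × 97 kg = 688.7 L
LD = Vd × C = 688.7 × 19 = 13090 mg
CL = 0.693 × Vd / t½ = 0.693 × 688.7 / 16 = 29.83 L/h
Infusion rate = CL × Css = 29.83 × 19 = 566.8 mg/h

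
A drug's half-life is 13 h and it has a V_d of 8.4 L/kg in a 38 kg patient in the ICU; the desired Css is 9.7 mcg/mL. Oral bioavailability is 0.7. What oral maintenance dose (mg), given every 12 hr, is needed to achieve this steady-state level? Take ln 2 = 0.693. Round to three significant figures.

2830 mg

Total Vd = 8.4 × 38 = 319.2 L
k = 0.693/13 = 0.05331 h⁻¹, so CL = k·Vd = 0.05331 × 319.2 = 17.02 L/h
D = CL × Css × τ / F = 17.02 × 9.7 × 12 / 0.7 = 2830 mg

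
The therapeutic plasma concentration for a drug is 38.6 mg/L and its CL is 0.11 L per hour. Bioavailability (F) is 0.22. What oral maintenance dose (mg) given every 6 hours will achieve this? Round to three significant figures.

D = CL × Css × τ / F = 0.1100 × 38.6 × 6 / 0.22 = 115.8 mg

116 mg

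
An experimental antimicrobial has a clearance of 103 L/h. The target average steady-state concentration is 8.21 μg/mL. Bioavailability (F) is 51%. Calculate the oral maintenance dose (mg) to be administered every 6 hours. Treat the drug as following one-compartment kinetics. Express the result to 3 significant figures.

9950 mg

At steady state, dose per interval replaces the amount cleared in that interval: F·D/τ = CL·Css.
D = CL × Css × τ / F = 103.0 × 8.21 × 6 / 0.51 = 9949 mg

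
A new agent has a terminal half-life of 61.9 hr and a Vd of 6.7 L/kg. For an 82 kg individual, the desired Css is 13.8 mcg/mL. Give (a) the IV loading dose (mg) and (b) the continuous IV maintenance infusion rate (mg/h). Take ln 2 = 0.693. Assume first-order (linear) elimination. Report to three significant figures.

Vd(total) = 82 kg × 6.7 L/kg = 549.4 L
LD = Vd × C = 549.4 × 13.8 = 7582 mg
CL = 0.693 × Vd / t½ = 0.693 × 549.4 / 61.9 = 6.151 L/h
Infusion rate = CL × Css = 6.151 × 13.8 = 84.88 mg/h

(a) 7580 mg; (b) 84.9 mg/h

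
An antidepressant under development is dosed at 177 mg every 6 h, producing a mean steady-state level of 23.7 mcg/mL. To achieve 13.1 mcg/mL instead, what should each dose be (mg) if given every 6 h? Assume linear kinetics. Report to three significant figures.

97.8 mg

For first-order elimination, Css ∝ F·D/(CL·τ); F and CL are unchanged, so Css ∝ D/τ.
D₂ = D₁ × (Css,target / Css,current) = 177 × 13.1/23.7 = 97.84 mg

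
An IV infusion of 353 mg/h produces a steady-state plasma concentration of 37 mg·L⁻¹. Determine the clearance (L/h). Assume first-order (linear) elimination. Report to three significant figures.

9.54 L/h

At steady state, infusion rate = CL × Css, so CL = rate / Css.
CL = 353 / 37 = 9.541 L/h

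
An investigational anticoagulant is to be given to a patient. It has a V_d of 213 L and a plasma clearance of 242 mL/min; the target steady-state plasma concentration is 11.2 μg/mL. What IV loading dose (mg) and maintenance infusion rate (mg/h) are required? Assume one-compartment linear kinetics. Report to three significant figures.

Loading dose = Vd × C = 213.0 × 11.2 = 2386 mg
CL = 242 mL/min = 242 × 0.06 = 14.52 L/h
Infusion rate = 14.52 L/h × 11.2 mg/L = 162.6 mg/h

(a) 2390 mg; (b) 163 mg/h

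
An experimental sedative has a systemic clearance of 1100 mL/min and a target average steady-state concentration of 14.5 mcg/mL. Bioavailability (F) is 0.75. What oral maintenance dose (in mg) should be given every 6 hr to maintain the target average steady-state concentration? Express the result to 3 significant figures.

CL = 1100 mL/min = 1100 × 0.06 = 66.00 L/h
D = CL × Css × τ / F = 66.00 × 14.5 × 6 / 0.75 = 7656 mg

7660 mg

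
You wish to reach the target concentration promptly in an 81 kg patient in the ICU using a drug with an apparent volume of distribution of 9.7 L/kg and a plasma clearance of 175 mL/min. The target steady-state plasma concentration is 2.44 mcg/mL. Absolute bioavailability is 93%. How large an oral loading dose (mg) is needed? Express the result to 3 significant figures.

2060 mg

Total Vd = 9.7 × 81 = 785.7 L
LD = Vd × C / F = 785.7 × 2.440 / 0.93 = 2061 mg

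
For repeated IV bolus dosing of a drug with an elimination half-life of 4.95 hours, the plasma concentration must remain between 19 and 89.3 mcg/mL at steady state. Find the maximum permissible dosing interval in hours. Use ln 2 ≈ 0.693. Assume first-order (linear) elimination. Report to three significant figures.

k = 0.693 / t½ = 0.693 / 4.95 = 0.1400 h⁻¹
Between IV bolus doses, concentration decays as C = C₀·e^(−kτ), so C_peak/C_trough = e^(kτ).
τ_max = ln(C_peak/C_trough) / k = ln(89.3/19) / 0.1400 = 1.548 / 0.1400 = 11.06 h

11.1 h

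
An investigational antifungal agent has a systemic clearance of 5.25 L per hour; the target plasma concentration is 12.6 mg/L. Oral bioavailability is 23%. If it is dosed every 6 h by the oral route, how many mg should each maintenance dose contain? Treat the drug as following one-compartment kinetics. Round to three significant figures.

1730 mg

At steady state, dose per interval replaces the amount cleared in that interval: F·D/τ = CL·Css.
D = CL × Css × τ / F = 5.250 × 12.6 × 6 / 0.23 = 1726 mg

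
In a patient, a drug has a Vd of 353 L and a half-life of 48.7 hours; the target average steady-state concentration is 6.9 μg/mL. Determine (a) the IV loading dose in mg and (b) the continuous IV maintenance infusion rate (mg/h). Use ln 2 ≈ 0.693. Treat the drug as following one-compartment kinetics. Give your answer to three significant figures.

LD = Vd × C = 353.0 × 6.9 = 2436 mg
CL = 0.693 × Vd / t½ = 0.693 × 353.0 / 48.7 = 5.023 L/h
Infusion rate = CL × Css = 5.023 × 6.9 = 34.66 mg/h

(a) 2440 mg; (b) 34.7 mg/h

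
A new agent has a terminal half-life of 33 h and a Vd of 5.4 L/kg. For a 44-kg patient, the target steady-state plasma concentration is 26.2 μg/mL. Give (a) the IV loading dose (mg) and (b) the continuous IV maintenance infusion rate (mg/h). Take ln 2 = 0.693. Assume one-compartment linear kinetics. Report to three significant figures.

Vd(total) = 44 kg × 5.4 L/kg = 237.6 L
LD = Vd × C = 237.6 × 26.2 = 6225 mg
CL = 0.693 × Vd / t½ = 0.693 × 237.6 / 33 = 4.990 L/h
Infusion rate = CL × Css = 4.990 × 26.2 = 130.7 mg/h

(a) 6230 mg; (b) 131 mg/h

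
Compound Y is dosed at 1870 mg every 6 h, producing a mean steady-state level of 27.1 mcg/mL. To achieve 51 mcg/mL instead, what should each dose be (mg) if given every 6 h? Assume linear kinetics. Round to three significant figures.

3520 mg

With linear kinetics, Css is proportional to dose rate (D/τ) at fixed clearance.
D₂ = D₁ × (Css,target / Css,current) = 1870 × 51/27.1 = 3519 mg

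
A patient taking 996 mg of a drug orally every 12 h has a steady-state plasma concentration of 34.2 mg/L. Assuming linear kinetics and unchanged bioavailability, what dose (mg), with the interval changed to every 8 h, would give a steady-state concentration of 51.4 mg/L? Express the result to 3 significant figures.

With linear kinetics, Css is proportional to dose rate (D/τ) at fixed clearance.
D₂ = D₁ × (Css,target / Css,current) × (τ₂/τ₁) = 996 × (51.4/34.2) × (8/12) = 997.9 mg

998 mg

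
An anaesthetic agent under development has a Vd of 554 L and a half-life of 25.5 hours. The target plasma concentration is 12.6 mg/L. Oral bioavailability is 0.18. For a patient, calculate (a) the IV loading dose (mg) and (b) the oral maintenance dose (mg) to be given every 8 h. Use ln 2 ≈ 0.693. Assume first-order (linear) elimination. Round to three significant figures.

LD = Vd × C = 554.0 × 12.6 = 6980 mg
CL = 0.693 × Vd / t½ = 0.693 × 554.0 / 25.5 = 15.06 L/h
D = CL × Css × τ / F = 15.06 × 12.6 × 8 / 0.18 = 8434 mg

(a) 6980 mg; (b) 8430 mg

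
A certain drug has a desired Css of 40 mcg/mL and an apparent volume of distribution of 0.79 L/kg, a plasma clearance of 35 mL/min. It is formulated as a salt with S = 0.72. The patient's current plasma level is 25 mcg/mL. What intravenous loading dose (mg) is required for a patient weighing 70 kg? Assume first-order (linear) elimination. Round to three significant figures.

Vd(total) = 70 kg × 0.79 L/kg = 55.30 L
LD is governed by Vd — clearance does not enter the loading-dose calculation.
Concentration deficit ΔC = 40 − 25 = 15.00 mg/L
LD = Vd × ΔC / S = 55.30 × 15.00 / 0.72 = 1152 mg

1150 mg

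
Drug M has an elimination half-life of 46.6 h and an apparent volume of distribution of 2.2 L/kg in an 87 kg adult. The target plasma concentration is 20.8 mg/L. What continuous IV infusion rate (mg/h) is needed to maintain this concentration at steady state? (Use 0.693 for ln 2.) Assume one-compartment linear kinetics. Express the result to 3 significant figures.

59.2 mg/h

Total Vd = 2.2 × 87 = 191.4 L
CL = ln 2 · Vd / t½ = 0.693 × 191.4 / 46.6 = 2.846 L/h
Infusion rate = CL × Css = 2.846 × 20.8 = 59.20 mg/h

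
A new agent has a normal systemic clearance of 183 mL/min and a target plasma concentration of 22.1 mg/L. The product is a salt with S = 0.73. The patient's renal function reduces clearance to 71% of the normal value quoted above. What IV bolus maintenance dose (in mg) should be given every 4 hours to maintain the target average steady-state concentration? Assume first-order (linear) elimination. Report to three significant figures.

CL = 183 mL/min × 60/1000 = 10.98 L/h
Patient clearance = 0.71 × 10.98 = 7.796 L/h
At steady state, dose per interval replaces the amount cleared in that interval: S·D/τ = CL·Css.
D = CL × Css × τ / S = 7.796 × 22.1 × 4 / 0.73 = 944.1 mg

944 mg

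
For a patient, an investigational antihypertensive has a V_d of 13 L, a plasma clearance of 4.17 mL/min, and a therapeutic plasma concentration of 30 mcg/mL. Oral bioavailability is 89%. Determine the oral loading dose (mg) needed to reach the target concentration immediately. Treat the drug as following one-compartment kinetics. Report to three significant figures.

LD = Vd × C / F = 13.00 × 30.00 / 0.89 = 438.2 mg

438 mg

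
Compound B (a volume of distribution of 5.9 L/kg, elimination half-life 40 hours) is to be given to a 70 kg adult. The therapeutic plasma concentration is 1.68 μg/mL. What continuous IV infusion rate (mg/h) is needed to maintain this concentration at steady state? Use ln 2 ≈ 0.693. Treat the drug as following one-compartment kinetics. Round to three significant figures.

12.0 mg/h

Vd = 5.9 L/kg × 70 kg = 413.0 L
k = 0.693/40 = 0.01733 h⁻¹, so CL = k·Vd = 0.01733 × 413.0 = 7.157 L/h
Infusion rate = CL × Css = 7.157 × 1.68 = 12.02 mg/h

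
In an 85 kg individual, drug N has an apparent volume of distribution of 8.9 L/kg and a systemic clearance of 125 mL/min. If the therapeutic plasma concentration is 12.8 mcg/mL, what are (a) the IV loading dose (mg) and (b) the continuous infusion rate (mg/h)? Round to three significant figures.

(a) 9680 mg; (b) 96.0 mg/h

Vd(total) = 85 kg × 8.9 L/kg = 756.5 L
Loading: fill Vd to C_target → 756.5 L × 12.8 mg/L = 9683 mg
CL = 125 mL/min = 125 × 0.06 = 7.500 L/h
Infusion rate = 7.500 L/h × 12.8 mg/L = 96.00 mg/h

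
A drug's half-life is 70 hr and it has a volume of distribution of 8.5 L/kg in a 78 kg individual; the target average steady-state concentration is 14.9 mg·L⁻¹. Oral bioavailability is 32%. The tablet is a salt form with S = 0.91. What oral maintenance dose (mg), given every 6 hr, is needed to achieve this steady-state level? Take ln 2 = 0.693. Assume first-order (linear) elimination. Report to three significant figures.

Vd = 8.5 L/kg × 78 kg = 663.0 L
k = 0.693/70 = 0.009900 h⁻¹, so CL = k·Vd = 0.009900 × 663.0 = 6.564 L/h
D = CL × Css × τ / F / S = 6.564 × 14.9 × 6 / 0.32 / 0.91 = 2015 mg

2020 mg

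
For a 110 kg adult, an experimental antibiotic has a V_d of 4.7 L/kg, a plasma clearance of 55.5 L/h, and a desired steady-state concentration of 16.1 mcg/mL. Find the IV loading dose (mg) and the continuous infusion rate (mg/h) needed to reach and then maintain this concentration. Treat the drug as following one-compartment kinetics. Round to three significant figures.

(a) 8320 mg; (b) 894 mg/h

Total Vd = 4.7 × 110 = 517.0 L
Loading dose = Vd × C = 517.0 × 16.1 = 8324 mg
Maintenance infusion rate = CL × Css = 55.50 × 16.1 = 893.6 mg/h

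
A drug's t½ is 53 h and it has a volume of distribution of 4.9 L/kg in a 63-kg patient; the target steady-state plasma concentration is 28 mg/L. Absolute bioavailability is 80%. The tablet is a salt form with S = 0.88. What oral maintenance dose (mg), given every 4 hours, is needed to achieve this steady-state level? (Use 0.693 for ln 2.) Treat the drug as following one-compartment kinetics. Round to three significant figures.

Total Vd = 4.9 × 63 = 308.7 L
CL = ln 2 · Vd / t½ = 0.693 × 308.7 / 53 = 4.036 L/h
D = CL × Css × τ / F / S = 4.036 × 28 × 4 / 0.8 / 0.88 = 642.1 mg

642 mg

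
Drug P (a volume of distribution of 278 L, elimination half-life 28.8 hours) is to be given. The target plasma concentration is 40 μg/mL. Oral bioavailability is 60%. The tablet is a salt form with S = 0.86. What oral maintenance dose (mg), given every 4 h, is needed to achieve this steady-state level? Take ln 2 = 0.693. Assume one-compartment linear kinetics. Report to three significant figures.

2070 mg

k = 0.693/28.8 = 0.02406 h⁻¹, so CL = k·Vd = 0.02406 × 278.0 = 6.689 L/h
D = CL × Css × τ / F / S = 6.689 × 40 × 4 / 0.6 / 0.86 = 2074 mg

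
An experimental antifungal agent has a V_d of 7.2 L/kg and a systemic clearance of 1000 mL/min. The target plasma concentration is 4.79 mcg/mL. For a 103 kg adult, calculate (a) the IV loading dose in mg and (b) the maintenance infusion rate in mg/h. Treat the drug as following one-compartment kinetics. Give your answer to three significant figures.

Vd = 7.2 L/kg × 103 kg = 741.6 L
LD = Vd · C_target = 741.6 × 4.79 = 3552 mg
CL = 1000 mL/min × 60/1000 = 60.00 L/h
Infusion rate = 60.00 L/h × 4.79 mg/L = 287.4 mg/h

(a) 3550 mg; (b) 287 mg/h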